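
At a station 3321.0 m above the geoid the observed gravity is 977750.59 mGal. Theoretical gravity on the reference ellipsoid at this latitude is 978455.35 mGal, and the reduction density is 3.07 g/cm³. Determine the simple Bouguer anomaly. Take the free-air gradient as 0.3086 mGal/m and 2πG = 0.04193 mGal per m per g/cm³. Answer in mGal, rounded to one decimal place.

Free-air correction = 0.3086 × 3321.0 = 1024.86 mGal
Free-air anomaly = 977750.59 − 978455.35 + (1024.86) = 320.10 mGal
Bouguer slab correction = 0.04193 × 3.07 × 3321.0 = 427.50 mGal
Simple Bouguer anomaly = 320.10 − (427.50) = -107.40 mGal

-107.4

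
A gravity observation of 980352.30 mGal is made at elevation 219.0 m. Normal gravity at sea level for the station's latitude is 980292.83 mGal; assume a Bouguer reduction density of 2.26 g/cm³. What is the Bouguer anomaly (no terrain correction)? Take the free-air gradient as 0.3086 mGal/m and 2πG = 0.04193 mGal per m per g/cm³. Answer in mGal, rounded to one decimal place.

Free-air correction = 0.3086 × 219.0 = 67.58 mGal
Free-air anomaly = 980352.30 − 980292.83 + (67.58) = 127.05 mGal
Bouguer slab correction = 0.04193 × 2.26 × 219.0 = 20.75 mGal
Simple Bouguer anomaly = 127.05 − (20.75) = 106.30 mGal

106.3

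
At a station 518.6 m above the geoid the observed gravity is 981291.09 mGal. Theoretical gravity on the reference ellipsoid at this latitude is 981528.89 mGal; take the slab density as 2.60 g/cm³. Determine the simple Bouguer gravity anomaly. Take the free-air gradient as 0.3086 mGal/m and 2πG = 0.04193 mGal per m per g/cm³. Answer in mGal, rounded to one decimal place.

Free-air correction = 0.3086 × 518.6 = 160.04 mGal
Free-air anomaly = 981291.09 − 981528.89 + (160.04) = -77.76 mGal
Bouguer slab correction = 0.04193 × 2.60 × 518.6 = 56.54 mGal
Simple Bouguer anomaly = -77.76 − (56.54) = -134.30 mGal

-134.3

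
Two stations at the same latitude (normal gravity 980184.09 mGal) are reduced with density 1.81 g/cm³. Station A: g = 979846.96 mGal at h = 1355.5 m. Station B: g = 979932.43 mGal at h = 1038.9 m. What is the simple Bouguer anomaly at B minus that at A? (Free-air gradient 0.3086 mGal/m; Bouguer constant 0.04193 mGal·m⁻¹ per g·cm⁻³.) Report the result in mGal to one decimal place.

11.8

Δg_SB(A) = 979846.96 − 980184.09 + 0.3086×1355.5 − 0.04193×1.81×1355.5 = -21.70 mGal
Δg_SB(B) = 979932.43 − 980184.09 + 0.3086×1038.9 − 0.04193×1.81×1038.9 = -9.90 mGal
Difference = -9.90 − (-21.70) = 11.80 mGal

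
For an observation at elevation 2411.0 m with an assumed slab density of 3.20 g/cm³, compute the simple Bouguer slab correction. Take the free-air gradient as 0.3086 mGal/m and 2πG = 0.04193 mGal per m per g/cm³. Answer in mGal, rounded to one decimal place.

Bouguer slab correction = 0.04193 × 3.20 × 2411.0 = 323.5 mGal

323.5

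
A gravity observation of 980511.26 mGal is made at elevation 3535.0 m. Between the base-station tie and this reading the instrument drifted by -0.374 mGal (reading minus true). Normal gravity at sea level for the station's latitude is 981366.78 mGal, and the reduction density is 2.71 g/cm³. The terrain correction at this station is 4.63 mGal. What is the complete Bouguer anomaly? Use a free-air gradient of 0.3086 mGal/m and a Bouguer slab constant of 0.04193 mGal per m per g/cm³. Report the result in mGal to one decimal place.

-161.3

Drift-corrected reading = 980511.26 − (-0.374) = 980511.634 mGal
Free-air correction = 0.3086 × 3535.0 = 1090.90 mGal
Free-air anomaly = 980511.634 − 981366.78 + (1090.90) = 235.754 mGal
Bouguer slab correction = 0.04193 × 2.71 × 3535.0 = 401.68 mGal
Simple Bouguer anomaly = 235.754 − (401.68) = -165.926 mGal
Complete Bouguer anomaly = -165.926 + 4.63 = -161.296 mGal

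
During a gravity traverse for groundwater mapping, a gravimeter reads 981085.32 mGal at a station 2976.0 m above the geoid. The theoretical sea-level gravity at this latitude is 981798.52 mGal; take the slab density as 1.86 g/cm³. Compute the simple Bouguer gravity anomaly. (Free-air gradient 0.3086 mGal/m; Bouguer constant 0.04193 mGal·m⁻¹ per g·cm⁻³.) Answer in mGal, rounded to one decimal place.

Free-air correction = 0.3086 × 2976.0 = 918.39 mGal
Free-air anomaly = 981085.32 − 981798.52 + (918.39) = 205.19 mGal
Bouguer slab correction = 0.04193 × 1.86 × 2976.0 = 232.10 mGal
Simple Bouguer anomaly = 205.19 − (232.10) = -26.91 mGal

-26.9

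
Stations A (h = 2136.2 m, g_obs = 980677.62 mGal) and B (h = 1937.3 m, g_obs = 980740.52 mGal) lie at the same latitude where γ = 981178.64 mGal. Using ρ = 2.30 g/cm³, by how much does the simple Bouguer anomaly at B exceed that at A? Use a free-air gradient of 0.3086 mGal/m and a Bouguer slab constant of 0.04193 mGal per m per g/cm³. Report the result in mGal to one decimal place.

20.7

Δg_SB(A) = 980677.62 − 981178.64 + 0.3086×2136.2 − 0.04193×2.30×2136.2 = -47.80 mGal
Δg_SB(B) = 980740.52 − 981178.64 + 0.3086×1937.3 − 0.04193×2.30×1937.3 = -27.10 mGal
Difference = -27.10 − (-47.80) = 20.70 mGal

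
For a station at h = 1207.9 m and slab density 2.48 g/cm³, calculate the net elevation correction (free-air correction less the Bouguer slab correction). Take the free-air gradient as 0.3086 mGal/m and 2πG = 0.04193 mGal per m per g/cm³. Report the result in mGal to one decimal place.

Combined gradient = 0.3086 − 0.04193 × 2.48 = 0.2046136 mGal/m
Combined elevation correction = 0.2046136 × 1207.9 = 247.2 mGal

247.2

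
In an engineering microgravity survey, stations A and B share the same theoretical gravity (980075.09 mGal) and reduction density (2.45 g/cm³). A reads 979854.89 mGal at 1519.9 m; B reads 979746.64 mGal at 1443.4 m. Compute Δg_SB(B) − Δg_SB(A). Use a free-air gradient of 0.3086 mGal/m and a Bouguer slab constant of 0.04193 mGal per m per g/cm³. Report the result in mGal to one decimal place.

-124.0

Δg_SB(A) = 979854.89 − 980075.09 + 0.3086×1519.9 − 0.04193×2.45×1519.9 = 92.70 mGal
Δg_SB(B) = 979746.64 − 980075.09 + 0.3086×1443.4 − 0.04193×2.45×1443.4 = -31.30 mGal
Difference = -31.30 − (92.70) = -124.00 mGal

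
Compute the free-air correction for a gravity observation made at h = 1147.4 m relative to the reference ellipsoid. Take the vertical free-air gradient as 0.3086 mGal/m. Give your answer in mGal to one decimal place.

354.1

Free-air correction = 0.3086 × 1147.4 = 354.1 mGal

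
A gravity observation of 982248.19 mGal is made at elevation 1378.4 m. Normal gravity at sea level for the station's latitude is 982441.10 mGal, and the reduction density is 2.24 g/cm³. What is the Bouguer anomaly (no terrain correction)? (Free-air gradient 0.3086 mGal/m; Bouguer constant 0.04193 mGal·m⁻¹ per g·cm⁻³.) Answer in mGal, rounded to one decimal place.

Free-air correction = 0.3086 × 1378.4 = 425.37 mGal
Free-air anomaly = 982248.19 − 982441.10 + (425.37) = 232.46 mGal
Bouguer slab correction = 0.04193 × 2.24 × 1378.4 = 129.46 mGal
Simple Bouguer anomaly = 232.46 − (129.46) = 103.00 mGal

103.0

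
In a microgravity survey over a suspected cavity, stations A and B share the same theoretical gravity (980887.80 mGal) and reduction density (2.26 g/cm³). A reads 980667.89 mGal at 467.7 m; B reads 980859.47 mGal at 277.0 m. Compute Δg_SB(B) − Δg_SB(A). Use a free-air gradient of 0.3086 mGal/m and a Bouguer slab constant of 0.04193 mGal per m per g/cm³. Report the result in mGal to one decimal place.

Δg_SB(A) = 980667.89 − 980887.80 + 0.3086×467.7 − 0.04193×2.26×467.7 = -119.90 mGal
Δg_SB(B) = 980859.47 − 980887.80 + 0.3086×277.0 − 0.04193×2.26×277.0 = 30.90 mGal
Difference = 30.90 − (-119.90) = 150.80 mGal

150.8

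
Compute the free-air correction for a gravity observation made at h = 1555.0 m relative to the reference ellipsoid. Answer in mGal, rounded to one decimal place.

Free-air correction = 0.3086 × 1555.0 = 479.9 mGal

479.9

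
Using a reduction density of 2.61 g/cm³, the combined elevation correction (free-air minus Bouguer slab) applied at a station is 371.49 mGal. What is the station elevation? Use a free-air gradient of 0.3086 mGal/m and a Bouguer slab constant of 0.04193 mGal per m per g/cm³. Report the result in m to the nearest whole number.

Combined gradient = 0.3086 − 0.04193 × 2.61 = 0.1991627 mGal/m
h = 371.49 / 0.1991627 = 1865.26 m

1865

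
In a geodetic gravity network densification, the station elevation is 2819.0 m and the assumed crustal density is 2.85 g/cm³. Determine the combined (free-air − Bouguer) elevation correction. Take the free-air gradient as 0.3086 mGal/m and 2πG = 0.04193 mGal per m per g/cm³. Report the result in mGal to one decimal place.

Combined gradient = 0.3086 − 0.04193 × 2.85 = 0.1890995 mGal/m
Combined elevation correction = 0.1890995 × 2819.0 = 533.1 mGal

533.1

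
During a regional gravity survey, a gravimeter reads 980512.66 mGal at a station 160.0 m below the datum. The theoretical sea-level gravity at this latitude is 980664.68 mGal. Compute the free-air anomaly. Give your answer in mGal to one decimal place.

Free-air correction = 0.3086 × -160.0 = -49.38 mGal
Free-air anomaly = 980512.66 − 980664.68 + (-49.38) = -201.40 mGal

-201.4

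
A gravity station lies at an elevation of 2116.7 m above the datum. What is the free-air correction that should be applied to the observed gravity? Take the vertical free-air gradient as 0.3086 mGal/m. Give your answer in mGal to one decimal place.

Free-air correction = 0.3086 × 2116.7 = 653.2 mGal

653.2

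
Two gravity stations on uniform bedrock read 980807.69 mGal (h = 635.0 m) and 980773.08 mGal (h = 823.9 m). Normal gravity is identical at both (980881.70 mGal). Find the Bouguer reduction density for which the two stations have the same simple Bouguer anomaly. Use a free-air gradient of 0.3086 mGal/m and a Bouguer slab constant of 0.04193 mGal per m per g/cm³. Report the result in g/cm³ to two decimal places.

Δg_obs = 980773.08 − 980807.69 = -34.61 mGal over Δh = 823.9 − 635.0 = 188.9 m
Equal Bouguer anomalies ⇒ Δg_obs + (0.3086 − 0.04193ρ)·Δh = 0
0.3086 − 0.04193ρ = −Δg_obs/Δh = 0.18322
ρ = (0.3086 − 0.18322) / 0.04193 = 2.99 g/cm³

2.99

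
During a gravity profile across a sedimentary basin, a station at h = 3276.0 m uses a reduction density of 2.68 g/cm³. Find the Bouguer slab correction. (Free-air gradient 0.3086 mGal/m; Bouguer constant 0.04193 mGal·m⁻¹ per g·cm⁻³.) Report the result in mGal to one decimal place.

Bouguer slab correction = 0.04193 × 2.68 × 3276.0 = 368.1 mGal

368.1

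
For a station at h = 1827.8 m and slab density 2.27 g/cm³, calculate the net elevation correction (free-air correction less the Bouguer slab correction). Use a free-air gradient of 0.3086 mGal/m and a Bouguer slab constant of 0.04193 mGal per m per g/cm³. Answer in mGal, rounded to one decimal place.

Combined gradient = 0.3086 − 0.04193 × 2.27 = 0.2134189 mGal/m
Combined elevation correction = 0.2134189 × 1827.8 = 390.1 mGal

390.1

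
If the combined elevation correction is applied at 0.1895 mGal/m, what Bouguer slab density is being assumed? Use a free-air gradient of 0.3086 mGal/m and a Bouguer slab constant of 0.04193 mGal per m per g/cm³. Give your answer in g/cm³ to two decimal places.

2.84

0.1895 = 0.3086 − 0.04193 × ρ
ρ = (0.3086 − 0.1895) / 0.04193 = 2.84 g/cm³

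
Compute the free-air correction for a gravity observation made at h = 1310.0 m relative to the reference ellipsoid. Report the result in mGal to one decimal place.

Free-air correction = 0.3086 × 1310.0 = 404.3 mGal

404.3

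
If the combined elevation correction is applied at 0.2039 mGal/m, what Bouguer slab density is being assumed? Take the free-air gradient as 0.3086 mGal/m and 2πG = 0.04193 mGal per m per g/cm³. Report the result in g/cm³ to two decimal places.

2.50

0.2039 = 0.3086 − 0.04193 × ρ
ρ = (0.3086 − 0.2039) / 0.04193 = 2.50 g/cm³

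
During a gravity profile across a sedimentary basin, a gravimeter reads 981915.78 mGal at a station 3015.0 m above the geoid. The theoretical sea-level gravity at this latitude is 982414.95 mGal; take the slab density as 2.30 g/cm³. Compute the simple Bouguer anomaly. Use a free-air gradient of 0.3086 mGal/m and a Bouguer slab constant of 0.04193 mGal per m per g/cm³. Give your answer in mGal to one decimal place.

140.5

Free-air correction = 0.3086 × 3015.0 = 930.43 mGal
Free-air anomaly = 981915.78 − 982414.95 + (930.43) = 431.26 mGal
Bouguer slab correction = 0.04193 × 2.30 × 3015.0 = 290.76 mGal
Simple Bouguer anomaly = 431.26 − (290.76) = 140.50 mGal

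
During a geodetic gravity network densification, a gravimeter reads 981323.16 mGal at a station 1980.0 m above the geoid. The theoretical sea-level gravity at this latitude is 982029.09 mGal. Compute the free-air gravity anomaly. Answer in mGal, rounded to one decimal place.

Free-air correction = 0.3086 × 1980.0 = 611.03 mGal
Free-air anomaly = 981323.16 − 982029.09 + (611.03) = -94.90 mGal

-94.9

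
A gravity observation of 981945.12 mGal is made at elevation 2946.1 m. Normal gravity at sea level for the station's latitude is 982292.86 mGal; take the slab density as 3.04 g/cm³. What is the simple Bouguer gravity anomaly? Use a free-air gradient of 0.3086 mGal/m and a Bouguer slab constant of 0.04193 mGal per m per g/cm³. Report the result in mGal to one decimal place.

Free-air correction = 0.3086 × 2946.1 = 909.17 mGal
Free-air anomaly = 981945.12 − 982292.86 + (909.17) = 561.43 mGal
Bouguer slab correction = 0.04193 × 3.04 × 2946.1 = 375.53 mGal
Simple Bouguer anomaly = 561.43 − (375.53) = 185.90 mGal

185.9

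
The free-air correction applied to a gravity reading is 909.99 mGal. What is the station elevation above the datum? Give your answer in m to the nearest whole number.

2949

h = 909.99 / 0.3086 = 2948.77 m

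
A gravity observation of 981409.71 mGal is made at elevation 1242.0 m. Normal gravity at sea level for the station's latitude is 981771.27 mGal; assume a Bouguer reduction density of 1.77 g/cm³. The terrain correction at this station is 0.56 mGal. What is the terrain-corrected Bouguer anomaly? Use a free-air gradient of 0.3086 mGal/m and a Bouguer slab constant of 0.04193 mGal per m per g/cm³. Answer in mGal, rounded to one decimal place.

-69.9

Free-air correction = 0.3086 × 1242.0 = 383.28 mGal
Free-air anomaly = 981409.71 − 981771.27 + (383.28) = 21.72 mGal
Bouguer slab correction = 0.04193 × 1.77 × 1242.0 = 92.18 mGal
Simple Bouguer anomaly = 21.72 − (92.18) = -70.46 mGal
Complete Bouguer anomaly = -70.46 + 0.56 = -69.90 mGal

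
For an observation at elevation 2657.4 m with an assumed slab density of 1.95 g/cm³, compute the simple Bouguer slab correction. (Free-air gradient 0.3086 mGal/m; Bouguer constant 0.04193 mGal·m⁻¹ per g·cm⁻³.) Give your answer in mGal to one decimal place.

Bouguer slab correction = 0.04193 × 1.95 × 2657.4 = 217.3 mGal

217.3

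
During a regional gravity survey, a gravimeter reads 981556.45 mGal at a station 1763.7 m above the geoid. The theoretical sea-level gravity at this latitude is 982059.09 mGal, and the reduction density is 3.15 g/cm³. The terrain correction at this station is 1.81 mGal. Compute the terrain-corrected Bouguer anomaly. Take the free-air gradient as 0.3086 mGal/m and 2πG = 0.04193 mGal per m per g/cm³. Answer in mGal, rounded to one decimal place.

Free-air correction = 0.3086 × 1763.7 = 544.28 mGal
Free-air anomaly = 981556.45 − 982059.09 + (544.28) = 41.64 mGal
Bouguer slab correction = 0.04193 × 3.15 × 1763.7 = 232.95 mGal
Simple Bouguer anomaly = 41.64 − (232.95) = -191.31 mGal
Complete Bouguer anomaly = -191.31 + 1.81 = -189.50 mGal

-189.5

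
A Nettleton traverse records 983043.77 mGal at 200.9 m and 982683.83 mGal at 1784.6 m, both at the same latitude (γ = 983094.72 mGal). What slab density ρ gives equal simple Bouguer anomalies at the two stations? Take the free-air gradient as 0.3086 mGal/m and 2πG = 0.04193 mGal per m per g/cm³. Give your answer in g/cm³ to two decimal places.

Δg_obs = 982683.83 − 983043.77 = -359.94 mGal over Δh = 1784.6 − 200.9 = 1583.7 m
Equal Bouguer anomalies ⇒ Δg_obs + (0.3086 − 0.04193ρ)·Δh = 0
0.3086 − 0.04193ρ = −Δg_obs/Δh = 0.22728
ρ = (0.3086 − 0.22728) / 0.04193 = 1.94 g/cm³

1.94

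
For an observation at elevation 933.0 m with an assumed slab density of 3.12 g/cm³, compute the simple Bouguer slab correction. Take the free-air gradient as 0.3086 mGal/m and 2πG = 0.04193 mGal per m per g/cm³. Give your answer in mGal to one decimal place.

Bouguer slab correction = 0.04193 × 3.12 × 933.0 = 122.1 mGal

122.1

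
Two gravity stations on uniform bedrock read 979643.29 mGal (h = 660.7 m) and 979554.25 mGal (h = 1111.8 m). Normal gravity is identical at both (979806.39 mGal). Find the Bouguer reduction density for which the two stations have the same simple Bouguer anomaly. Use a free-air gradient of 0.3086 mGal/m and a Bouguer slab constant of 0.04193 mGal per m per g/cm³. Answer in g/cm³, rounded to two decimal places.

2.65

Δg_obs = 979554.25 − 979643.29 = -89.04 mGal over Δh = 1111.8 − 660.7 = 451.1 m
Equal Bouguer anomalies ⇒ Δg_obs + (0.3086 − 0.04193ρ)·Δh = 0
0.3086 − 0.04193ρ = −Δg_obs/Δh = 0.19738
ρ = (0.3086 − 0.19738) / 0.04193 = 2.65 g/cm³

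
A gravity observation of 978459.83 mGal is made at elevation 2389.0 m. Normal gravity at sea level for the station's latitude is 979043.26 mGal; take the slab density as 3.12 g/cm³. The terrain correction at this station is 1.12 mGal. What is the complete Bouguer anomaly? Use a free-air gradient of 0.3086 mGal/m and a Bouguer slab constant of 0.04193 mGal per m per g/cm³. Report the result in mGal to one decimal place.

Free-air correction = 0.3086 × 2389.0 = 737.25 mGal
Free-air anomaly = 978459.83 − 979043.26 + (737.25) = 153.82 mGal
Bouguer slab correction = 0.04193 × 3.12 × 2389.0 = 312.53 mGal
Simple Bouguer anomaly = 153.82 − (312.53) = -158.71 mGal
Complete Bouguer anomaly = -158.71 + 1.12 = -157.59 mGal

-157.6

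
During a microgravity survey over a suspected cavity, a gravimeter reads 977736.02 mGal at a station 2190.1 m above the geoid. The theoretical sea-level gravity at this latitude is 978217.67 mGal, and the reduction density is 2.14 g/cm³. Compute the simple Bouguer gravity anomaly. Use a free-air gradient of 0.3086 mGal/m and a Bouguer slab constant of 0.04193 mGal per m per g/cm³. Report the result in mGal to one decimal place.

-2.3

Free-air correction = 0.3086 × 2190.1 = 675.86 mGal
Free-air anomaly = 977736.02 − 978217.67 + (675.86) = 194.21 mGal
Bouguer slab correction = 0.04193 × 2.14 × 2190.1 = 196.52 mGal
Simple Bouguer anomaly = 194.21 − (196.52) = -2.31 mGal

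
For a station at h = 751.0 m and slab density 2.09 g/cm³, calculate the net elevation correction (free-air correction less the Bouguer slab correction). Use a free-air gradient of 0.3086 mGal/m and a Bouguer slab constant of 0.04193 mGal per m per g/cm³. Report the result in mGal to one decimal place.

165.9

Combined gradient = 0.3086 − 0.04193 × 2.09 = 0.2209663 mGal/m
Combined elevation correction = 0.2209663 × 751.0 = 165.9 mGal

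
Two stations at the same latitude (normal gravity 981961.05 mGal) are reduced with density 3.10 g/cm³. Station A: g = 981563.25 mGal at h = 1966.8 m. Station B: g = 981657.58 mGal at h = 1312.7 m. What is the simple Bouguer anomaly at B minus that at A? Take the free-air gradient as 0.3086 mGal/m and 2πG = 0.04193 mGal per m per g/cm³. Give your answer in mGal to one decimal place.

-22.5

Δg_SB(A) = 981563.25 − 981961.05 + 0.3086×1966.8 − 0.04193×3.10×1966.8 = -46.50 mGal
Δg_SB(B) = 981657.58 − 981961.05 + 0.3086×1312.7 − 0.04193×3.10×1312.7 = -69.00 mGal
Difference = -69.00 − (-46.50) = -22.50 mGal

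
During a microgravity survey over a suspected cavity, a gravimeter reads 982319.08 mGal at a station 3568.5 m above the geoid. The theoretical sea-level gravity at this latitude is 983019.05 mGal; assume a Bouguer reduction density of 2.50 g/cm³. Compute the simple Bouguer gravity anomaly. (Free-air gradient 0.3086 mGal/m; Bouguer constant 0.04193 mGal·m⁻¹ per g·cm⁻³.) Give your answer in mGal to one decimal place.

27.2

Free-air correction = 0.3086 × 3568.5 = 1101.24 mGal
Free-air anomaly = 982319.08 − 983019.05 + (1101.24) = 401.27 mGal
Bouguer slab correction = 0.04193 × 2.50 × 3568.5 = 374.07 mGal
Simple Bouguer anomaly = 401.27 − (374.07) = 27.20 mGal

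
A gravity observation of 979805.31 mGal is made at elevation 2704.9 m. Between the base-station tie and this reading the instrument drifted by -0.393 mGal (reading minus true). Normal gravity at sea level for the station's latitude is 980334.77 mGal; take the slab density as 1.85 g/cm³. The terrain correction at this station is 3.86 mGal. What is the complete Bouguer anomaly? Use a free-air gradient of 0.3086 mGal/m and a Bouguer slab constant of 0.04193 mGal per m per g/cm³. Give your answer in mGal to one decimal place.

Drift-corrected reading = 979805.31 − (-0.393) = 979805.703 mGal
Free-air correction = 0.3086 × 2704.9 = 834.73 mGal
Free-air anomaly = 979805.703 − 980334.77 + (834.73) = 305.663 mGal
Bouguer slab correction = 0.04193 × 1.85 × 2704.9 = 209.82 mGal
Simple Bouguer anomaly = 305.663 − (209.82) = 95.843 mGal
Complete Bouguer anomaly = 95.843 + 3.86 = 99.703 mGal

99.7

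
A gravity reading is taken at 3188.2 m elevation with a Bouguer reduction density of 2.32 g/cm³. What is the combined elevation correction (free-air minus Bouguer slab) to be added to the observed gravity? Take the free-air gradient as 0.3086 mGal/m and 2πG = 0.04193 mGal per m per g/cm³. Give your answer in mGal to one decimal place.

Combined gradient = 0.3086 − 0.04193 × 2.32 = 0.2113224 mGal/m
Combined elevation correction = 0.2113224 × 3188.2 = 673.7 mGal

673.7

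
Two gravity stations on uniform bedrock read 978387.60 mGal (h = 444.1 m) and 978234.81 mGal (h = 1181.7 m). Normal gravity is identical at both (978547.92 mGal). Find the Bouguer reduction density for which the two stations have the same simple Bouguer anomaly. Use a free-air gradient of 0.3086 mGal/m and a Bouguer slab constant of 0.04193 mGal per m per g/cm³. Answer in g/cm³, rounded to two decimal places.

Δg_obs = 978234.81 − 978387.60 = -152.79 mGal over Δh = 1181.7 − 444.1 = 737.6 m
Equal Bouguer anomalies ⇒ Δg_obs + (0.3086 − 0.04193ρ)·Δh = 0
0.3086 − 0.04193ρ = −Δg_obs/Δh = 0.20714
ρ = (0.3086 − 0.20714) / 0.04193 = 2.42 g/cm³

2.42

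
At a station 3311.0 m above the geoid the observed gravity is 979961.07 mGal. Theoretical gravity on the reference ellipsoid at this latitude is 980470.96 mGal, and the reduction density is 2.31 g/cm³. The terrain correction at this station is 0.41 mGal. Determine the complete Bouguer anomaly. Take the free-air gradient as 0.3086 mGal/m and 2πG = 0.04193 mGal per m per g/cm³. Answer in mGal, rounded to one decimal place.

191.6

Free-air correction = 0.3086 × 3311.0 = 1021.77 mGal
Free-air anomaly = 979961.07 − 980470.96 + (1021.77) = 511.88 mGal
Bouguer slab correction = 0.04193 × 2.31 × 3311.0 = 320.70 mGal
Simple Bouguer anomaly = 511.88 − (320.70) = 191.18 mGal
Complete Bouguer anomaly = 191.18 + 0.41 = 191.59 mGal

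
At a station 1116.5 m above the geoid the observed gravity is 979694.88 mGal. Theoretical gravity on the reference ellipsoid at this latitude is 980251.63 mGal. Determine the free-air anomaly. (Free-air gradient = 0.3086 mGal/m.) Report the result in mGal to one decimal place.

-212.2

Free-air correction = 0.3086 × 1116.5 = 344.55 mGal
Free-air anomaly = 979694.88 − 980251.63 + (344.55) = -212.20 mGal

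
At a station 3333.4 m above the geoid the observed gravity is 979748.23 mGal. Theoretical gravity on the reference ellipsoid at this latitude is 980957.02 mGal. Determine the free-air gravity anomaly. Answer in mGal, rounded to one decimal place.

Free-air correction = 0.3086 × 3333.4 = 1028.69 mGal
Free-air anomaly = 979748.23 − 980957.02 + (1028.69) = -180.10 mGal

-180.1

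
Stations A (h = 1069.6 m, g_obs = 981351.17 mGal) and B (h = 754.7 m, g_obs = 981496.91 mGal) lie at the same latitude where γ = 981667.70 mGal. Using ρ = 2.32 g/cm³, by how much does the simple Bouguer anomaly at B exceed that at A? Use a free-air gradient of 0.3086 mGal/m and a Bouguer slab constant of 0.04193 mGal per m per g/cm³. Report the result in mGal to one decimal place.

Δg_SB(A) = 981351.17 − 981667.70 + 0.3086×1069.6 − 0.04193×2.32×1069.6 = -90.50 mGal
Δg_SB(B) = 981496.91 − 981667.70 + 0.3086×754.7 − 0.04193×2.32×754.7 = -11.30 mGal
Difference = -11.30 − (-90.50) = 79.20 mGal

79.2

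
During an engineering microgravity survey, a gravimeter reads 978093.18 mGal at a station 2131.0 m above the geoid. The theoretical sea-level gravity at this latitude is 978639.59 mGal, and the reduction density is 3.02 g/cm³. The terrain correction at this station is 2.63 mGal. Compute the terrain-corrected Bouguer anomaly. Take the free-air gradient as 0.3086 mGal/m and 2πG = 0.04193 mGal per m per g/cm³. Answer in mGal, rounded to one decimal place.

Free-air correction = 0.3086 × 2131.0 = 657.63 mGal
Free-air anomaly = 978093.18 − 978639.59 + (657.63) = 111.22 mGal
Bouguer slab correction = 0.04193 × 3.02 × 2131.0 = 269.85 mGal
Simple Bouguer anomaly = 111.22 − (269.85) = -158.63 mGal
Complete Bouguer anomaly = -158.63 + 2.63 = -156.00 mGal

-156.0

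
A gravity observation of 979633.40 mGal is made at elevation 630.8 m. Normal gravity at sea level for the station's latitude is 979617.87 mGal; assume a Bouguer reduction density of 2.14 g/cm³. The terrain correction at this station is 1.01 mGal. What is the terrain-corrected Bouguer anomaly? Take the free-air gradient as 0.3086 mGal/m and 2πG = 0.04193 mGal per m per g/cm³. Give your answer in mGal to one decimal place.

Free-air correction = 0.3086 × 630.8 = 194.66 mGal
Free-air anomaly = 979633.40 − 979617.87 + (194.66) = 210.19 mGal
Bouguer slab correction = 0.04193 × 2.14 × 630.8 = 56.60 mGal
Simple Bouguer anomaly = 210.19 − (56.60) = 153.59 mGal
Complete Bouguer anomaly = 153.59 + 1.01 = 154.60 mGal

154.6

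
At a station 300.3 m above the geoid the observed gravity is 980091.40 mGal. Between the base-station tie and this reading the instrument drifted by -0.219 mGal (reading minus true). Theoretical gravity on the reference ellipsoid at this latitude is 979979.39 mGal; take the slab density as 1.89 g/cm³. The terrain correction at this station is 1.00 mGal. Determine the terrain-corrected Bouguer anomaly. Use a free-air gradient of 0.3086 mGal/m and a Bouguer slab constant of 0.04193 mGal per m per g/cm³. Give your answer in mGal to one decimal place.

Drift-corrected reading = 980091.40 − (-0.219) = 980091.619 mGal
Free-air correction = 0.3086 × 300.3 = 92.67 mGal
Free-air anomaly = 980091.619 − 979979.39 + (92.67) = 204.899 mGal
Bouguer slab correction = 0.04193 × 1.89 × 300.3 = 23.80 mGal
Simple Bouguer anomaly = 204.899 − (23.80) = 181.099 mGal
Complete Bouguer anomaly = 181.099 + 1.00 = 182.099 mGal

182.1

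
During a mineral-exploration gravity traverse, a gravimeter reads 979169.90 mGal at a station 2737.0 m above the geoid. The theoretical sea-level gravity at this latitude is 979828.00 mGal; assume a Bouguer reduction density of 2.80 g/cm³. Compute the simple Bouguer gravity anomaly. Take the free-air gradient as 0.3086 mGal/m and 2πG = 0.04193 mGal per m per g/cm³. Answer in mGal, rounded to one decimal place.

-134.8

Free-air correction = 0.3086 × 2737.0 = 844.64 mGal
Free-air anomaly = 979169.90 − 979828.00 + (844.64) = 186.54 mGal
Bouguer slab correction = 0.04193 × 2.80 × 2737.0 = 321.33 mGal
Simple Bouguer anomaly = 186.54 − (321.33) = -134.79 mGal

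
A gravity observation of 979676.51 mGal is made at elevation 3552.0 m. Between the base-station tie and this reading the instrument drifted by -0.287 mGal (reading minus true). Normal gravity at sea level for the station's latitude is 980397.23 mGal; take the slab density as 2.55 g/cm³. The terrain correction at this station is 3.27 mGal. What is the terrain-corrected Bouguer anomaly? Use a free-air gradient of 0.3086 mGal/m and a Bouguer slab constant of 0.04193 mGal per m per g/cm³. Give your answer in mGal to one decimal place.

-0.8

Drift-corrected reading = 979676.51 − (-0.287) = 979676.797 mGal
Free-air correction = 0.3086 × 3552.0 = 1096.15 mGal
Free-air anomaly = 979676.797 − 980397.23 + (1096.15) = 375.717 mGal
Bouguer slab correction = 0.04193 × 2.55 × 3552.0 = 379.79 mGal
Simple Bouguer anomaly = 375.717 − (379.79) = -4.073 mGal
Complete Bouguer anomaly = -4.073 + 3.27 = -0.803 mGal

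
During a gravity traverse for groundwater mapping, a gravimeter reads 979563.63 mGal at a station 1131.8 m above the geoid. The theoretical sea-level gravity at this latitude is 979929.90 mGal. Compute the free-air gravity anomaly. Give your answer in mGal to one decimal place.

Free-air correction = 0.3086 × 1131.8 = 349.27 mGal
Free-air anomaly = 979563.63 − 979929.90 + (349.27) = -17.00 mGal

-17.0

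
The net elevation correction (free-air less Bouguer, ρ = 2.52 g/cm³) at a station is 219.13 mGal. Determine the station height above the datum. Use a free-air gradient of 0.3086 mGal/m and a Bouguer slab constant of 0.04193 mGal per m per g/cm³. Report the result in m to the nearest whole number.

1080

Combined gradient = 0.3086 − 0.04193 × 2.52 = 0.2029364 mGal/m
h = 219.13 / 0.2029364 = 1079.80 m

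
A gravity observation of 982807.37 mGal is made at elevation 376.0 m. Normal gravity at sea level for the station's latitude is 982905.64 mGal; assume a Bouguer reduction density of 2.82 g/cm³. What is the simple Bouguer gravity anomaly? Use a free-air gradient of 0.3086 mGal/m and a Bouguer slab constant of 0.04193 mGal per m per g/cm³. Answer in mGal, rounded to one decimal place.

Free-air correction = 0.3086 × 376.0 = 116.03 mGal
Free-air anomaly = 982807.37 − 982905.64 + (116.03) = 17.76 mGal
Bouguer slab correction = 0.04193 × 2.82 × 376.0 = 44.46 mGal
Simple Bouguer anomaly = 17.76 − (44.46) = -26.70 mGal

-26.7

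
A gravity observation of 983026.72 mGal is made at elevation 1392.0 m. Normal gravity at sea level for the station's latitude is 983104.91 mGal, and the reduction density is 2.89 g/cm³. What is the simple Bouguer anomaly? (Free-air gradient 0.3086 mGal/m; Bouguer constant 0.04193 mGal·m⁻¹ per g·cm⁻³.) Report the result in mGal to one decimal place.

Free-air correction = 0.3086 × 1392.0 = 429.57 mGal
Free-air anomaly = 983026.72 − 983104.91 + (429.57) = 351.38 mGal
Bouguer slab correction = 0.04193 × 2.89 × 1392.0 = 168.68 mGal
Simple Bouguer anomaly = 351.38 − (168.68) = 182.70 mGal

182.7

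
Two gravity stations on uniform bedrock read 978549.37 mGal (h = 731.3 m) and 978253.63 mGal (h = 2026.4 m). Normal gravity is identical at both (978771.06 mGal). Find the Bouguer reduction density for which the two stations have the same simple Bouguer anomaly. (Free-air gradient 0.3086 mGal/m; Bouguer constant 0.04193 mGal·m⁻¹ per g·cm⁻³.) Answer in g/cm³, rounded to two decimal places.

1.91

Δg_obs = 978253.63 − 978549.37 = -295.74 mGal over Δh = 2026.4 − 731.3 = 1295.1 m
Equal Bouguer anomalies ⇒ Δg_obs + (0.3086 − 0.04193ρ)·Δh = 0
0.3086 − 0.04193ρ = −Δg_obs/Δh = 0.22835
ρ = (0.3086 − 0.22835) / 0.04193 = 1.91 g/cm³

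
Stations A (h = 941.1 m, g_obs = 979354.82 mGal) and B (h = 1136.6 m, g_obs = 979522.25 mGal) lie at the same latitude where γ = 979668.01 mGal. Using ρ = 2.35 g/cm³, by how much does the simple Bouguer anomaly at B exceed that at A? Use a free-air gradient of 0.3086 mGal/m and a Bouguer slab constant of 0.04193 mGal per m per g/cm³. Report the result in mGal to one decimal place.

Δg_SB(A) = 979354.82 − 979668.01 + 0.3086×941.1 − 0.04193×2.35×941.1 = -115.50 mGal
Δg_SB(B) = 979522.25 − 979668.01 + 0.3086×1136.6 − 0.04193×2.35×1136.6 = 93.00 mGal
Difference = 93.00 − (-115.50) = 208.50 mGal

208.5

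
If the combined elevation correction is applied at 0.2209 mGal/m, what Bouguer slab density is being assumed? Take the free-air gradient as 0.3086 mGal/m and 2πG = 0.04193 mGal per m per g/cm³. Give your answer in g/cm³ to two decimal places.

0.2209 = 0.3086 − 0.04193 × ρ
ρ = (0.3086 − 0.2209) / 0.04193 = 2.09 g/cm³

2.09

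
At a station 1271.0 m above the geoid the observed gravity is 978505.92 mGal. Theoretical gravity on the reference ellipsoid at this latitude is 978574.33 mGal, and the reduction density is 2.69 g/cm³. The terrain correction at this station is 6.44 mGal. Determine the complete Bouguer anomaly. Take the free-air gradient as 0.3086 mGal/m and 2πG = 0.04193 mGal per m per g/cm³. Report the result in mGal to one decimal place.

Free-air correction = 0.3086 × 1271.0 = 392.23 mGal
Free-air anomaly = 978505.92 − 978574.33 + (392.23) = 323.82 mGal
Bouguer slab correction = 0.04193 × 2.69 × 1271.0 = 143.36 mGal
Simple Bouguer anomaly = 323.82 − (143.36) = 180.46 mGal
Complete Bouguer anomaly = 180.46 + 6.44 = 186.90 mGal

186.9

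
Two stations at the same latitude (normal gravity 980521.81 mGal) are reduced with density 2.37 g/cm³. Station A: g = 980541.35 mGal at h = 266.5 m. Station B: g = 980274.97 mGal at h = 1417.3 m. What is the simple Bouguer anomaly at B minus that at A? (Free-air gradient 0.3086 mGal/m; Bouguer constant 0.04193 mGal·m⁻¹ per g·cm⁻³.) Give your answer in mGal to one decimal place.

-25.6

Δg_SB(A) = 980541.35 − 980521.81 + 0.3086×266.5 − 0.04193×2.37×266.5 = 75.30 mGal
Δg_SB(B) = 980274.97 − 980521.81 + 0.3086×1417.3 − 0.04193×2.37×1417.3 = 49.70 mGal
Difference = 49.70 − (75.30) = -25.60 mGal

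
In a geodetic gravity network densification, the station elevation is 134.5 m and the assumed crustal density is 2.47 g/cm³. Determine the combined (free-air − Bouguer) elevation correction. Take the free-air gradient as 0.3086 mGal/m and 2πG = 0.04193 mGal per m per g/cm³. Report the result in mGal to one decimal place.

Combined gradient = 0.3086 − 0.04193 × 2.47 = 0.2050329 mGal/m
Combined elevation correction = 0.2050329 × 134.5 = 27.6 mGal

27.6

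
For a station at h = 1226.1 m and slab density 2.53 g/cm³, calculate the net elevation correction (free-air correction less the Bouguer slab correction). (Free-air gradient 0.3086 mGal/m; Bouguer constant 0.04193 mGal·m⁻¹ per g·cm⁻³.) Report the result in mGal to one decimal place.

Combined gradient = 0.3086 − 0.04193 × 2.53 = 0.2025171 mGal/m
Combined elevation correction = 0.2025171 × 1226.1 = 248.3 mGal

248.3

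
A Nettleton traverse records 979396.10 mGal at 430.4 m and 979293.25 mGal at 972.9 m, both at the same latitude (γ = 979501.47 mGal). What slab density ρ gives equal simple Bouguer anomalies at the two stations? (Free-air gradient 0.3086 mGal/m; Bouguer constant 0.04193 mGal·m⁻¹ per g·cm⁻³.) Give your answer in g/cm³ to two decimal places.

2.84

Δg_obs = 979293.25 − 979396.10 = -102.85 mGal over Δh = 972.9 − 430.4 = 542.5 m
Equal Bouguer anomalies ⇒ Δg_obs + (0.3086 − 0.04193ρ)·Δh = 0
0.3086 − 0.04193ρ = −Δg_obs/Δh = 0.18959
ρ = (0.3086 − 0.18959) / 0.04193 = 2.84 g/cm³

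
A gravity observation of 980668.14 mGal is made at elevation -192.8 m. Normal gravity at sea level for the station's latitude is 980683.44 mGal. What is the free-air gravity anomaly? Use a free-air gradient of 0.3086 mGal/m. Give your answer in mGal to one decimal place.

-74.8

Free-air correction = 0.3086 × -192.8 = -59.50 mGal
Free-air anomaly = 980668.14 − 980683.44 + (-59.50) = -74.80 mGal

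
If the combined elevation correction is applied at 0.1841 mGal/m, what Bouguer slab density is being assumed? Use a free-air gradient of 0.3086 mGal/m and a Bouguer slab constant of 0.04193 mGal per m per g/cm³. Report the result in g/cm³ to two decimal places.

2.97

0.1841 = 0.3086 − 0.04193 × ρ
ρ = (0.3086 − 0.1841) / 0.04193 = 2.97 g/cm³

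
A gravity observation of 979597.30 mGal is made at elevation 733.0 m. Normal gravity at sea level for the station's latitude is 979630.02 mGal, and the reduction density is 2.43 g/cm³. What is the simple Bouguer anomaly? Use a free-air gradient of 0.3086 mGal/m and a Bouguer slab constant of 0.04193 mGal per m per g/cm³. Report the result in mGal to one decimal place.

118.8

Free-air correction = 0.3086 × 733.0 = 226.20 mGal
Free-air anomaly = 979597.30 − 979630.02 + (226.20) = 193.48 mGal
Bouguer slab correction = 0.04193 × 2.43 × 733.0 = 74.69 mGal
Simple Bouguer anomaly = 193.48 − (74.69) = 118.79 mGal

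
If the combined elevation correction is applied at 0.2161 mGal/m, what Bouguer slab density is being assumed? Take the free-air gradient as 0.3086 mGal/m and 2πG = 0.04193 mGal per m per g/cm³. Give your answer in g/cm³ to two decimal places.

2.21

0.2161 = 0.3086 − 0.04193 × ρ
ρ = (0.3086 − 0.2161) / 0.04193 = 2.21 g/cm³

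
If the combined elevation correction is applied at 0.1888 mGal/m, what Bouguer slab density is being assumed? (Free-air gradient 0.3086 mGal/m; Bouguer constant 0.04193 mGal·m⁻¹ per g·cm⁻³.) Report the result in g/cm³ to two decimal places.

0.1888 = 0.3086 − 0.04193 × ρ
ρ = (0.3086 − 0.1888) / 0.04193 = 2.86 g/cm³

2.86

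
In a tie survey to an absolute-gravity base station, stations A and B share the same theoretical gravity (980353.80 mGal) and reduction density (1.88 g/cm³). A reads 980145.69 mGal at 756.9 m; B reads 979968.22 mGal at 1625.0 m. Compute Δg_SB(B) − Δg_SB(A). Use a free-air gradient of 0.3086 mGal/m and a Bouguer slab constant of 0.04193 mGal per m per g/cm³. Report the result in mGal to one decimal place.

Δg_SB(A) = 980145.69 − 980353.80 + 0.3086×756.9 − 0.04193×1.88×756.9 = -34.20 mGal
Δg_SB(B) = 979968.22 − 980353.80 + 0.3086×1625.0 − 0.04193×1.88×1625.0 = -12.20 mGal
Difference = -12.20 − (-34.20) = 22.00 mGal

22.0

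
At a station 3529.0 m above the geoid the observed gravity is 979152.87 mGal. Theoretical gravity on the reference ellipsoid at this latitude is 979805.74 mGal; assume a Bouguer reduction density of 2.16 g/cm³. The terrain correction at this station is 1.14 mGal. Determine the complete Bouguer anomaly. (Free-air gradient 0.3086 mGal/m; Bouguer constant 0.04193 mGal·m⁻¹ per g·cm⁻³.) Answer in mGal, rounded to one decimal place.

117.7

Free-air correction = 0.3086 × 3529.0 = 1089.05 mGal
Free-air anomaly = 979152.87 − 979805.74 + (1089.05) = 436.18 mGal
Bouguer slab correction = 0.04193 × 2.16 × 3529.0 = 319.62 mGal
Simple Bouguer anomaly = 436.18 − (319.62) = 116.56 mGal
Complete Bouguer anomaly = 116.56 + 1.14 = 117.70 mGal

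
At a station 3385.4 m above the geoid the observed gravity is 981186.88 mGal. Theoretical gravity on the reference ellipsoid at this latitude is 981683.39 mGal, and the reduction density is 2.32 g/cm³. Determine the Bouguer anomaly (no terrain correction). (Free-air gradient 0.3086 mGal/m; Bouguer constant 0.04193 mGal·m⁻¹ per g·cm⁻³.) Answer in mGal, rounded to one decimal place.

Free-air correction = 0.3086 × 3385.4 = 1044.73 mGal
Free-air anomaly = 981186.88 − 981683.39 + (1044.73) = 548.22 mGal
Bouguer slab correction = 0.04193 × 2.32 × 3385.4 = 329.32 mGal
Simple Bouguer anomaly = 548.22 − (329.32) = 218.90 mGal

218.9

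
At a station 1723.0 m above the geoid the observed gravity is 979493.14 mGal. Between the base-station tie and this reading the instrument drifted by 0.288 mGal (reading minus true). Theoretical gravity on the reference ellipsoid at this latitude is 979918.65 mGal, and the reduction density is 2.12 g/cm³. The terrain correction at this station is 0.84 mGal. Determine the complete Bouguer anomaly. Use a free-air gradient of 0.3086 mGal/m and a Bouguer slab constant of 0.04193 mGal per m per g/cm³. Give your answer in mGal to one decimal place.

-46.4

Drift-corrected reading = 979493.14 − (0.288) = 979492.852 mGal
Free-air correction = 0.3086 × 1723.0 = 531.72 mGal
Free-air anomaly = 979492.852 − 979918.65 + (531.72) = 105.922 mGal
Bouguer slab correction = 0.04193 × 2.12 × 1723.0 = 153.16 mGal
Simple Bouguer anomaly = 105.922 − (153.16) = -47.238 mGal
Complete Bouguer anomaly = -47.238 + 0.84 = -46.398 mGal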